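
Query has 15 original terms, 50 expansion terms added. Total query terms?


Original terms: 15
Expansion terms: 50
Total = 15 + 50 = 65

65


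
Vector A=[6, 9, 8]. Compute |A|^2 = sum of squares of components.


|A|^2 = sum of squared components
A[0]^2 = 6^2 = 36
A[1]^2 = 9^2 = 81
A[2]^2 = 8^2 = 64
Sum = 36 + 81 + 64 = 181

181


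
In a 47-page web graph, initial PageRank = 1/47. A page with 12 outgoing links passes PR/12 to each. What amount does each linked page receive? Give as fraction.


Initial PR = 1/47 = 1/47
Outlinks = 12
Contribution per link = PR / outlinks
= 1/47 / 12
= 1/564

1/564


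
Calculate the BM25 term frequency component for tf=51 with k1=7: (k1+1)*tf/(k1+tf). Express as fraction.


BM25 TF component = (k1+1)*tf / (k1+tf)
k1 = 7, tf = 51
Numerator = (7+1)*51 = 408
Denominator = 7 + 51 = 58
= 408/58 = 204/29

204/29


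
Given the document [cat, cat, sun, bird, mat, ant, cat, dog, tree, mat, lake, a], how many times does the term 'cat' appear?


Document has 12 words
Scanning for 'cat':
Found at positions: [0, 1, 6]
Count = 3

3


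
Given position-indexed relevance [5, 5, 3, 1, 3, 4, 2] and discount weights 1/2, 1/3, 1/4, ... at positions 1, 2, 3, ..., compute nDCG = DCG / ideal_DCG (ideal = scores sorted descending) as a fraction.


Position discount weights w_i = 1/(i+1) for i=1..7:
Weights = [1/2, 1/3, 1/4, 1/5, 1/6, 1/7, 1/8]
Actual relevance: [5, 5, 3, 1, 3, 4, 2]
DCG = 5/2 + 5/3 + 3/4 + 1/5 + 3/6 + 4/7 + 2/8 = 676/105
Ideal relevance (sorted desc): [5, 5, 4, 3, 3, 2, 1]
Ideal DCG = 5/2 + 5/3 + 4/4 + 3/5 + 3/6 + 2/7 + 1/8 = 5609/840
nDCG = DCG / ideal_DCG = 676/105 / 5609/840 = 5408/5609

5408/5609


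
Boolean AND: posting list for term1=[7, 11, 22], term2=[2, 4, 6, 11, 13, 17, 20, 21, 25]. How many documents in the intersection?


Boolean AND: find intersection of posting lists
term1 docs: [7, 11, 22]
term2 docs: [2, 4, 6, 11, 13, 17, 20, 21, 25]
Intersection: [11]
|intersection| = 1

1


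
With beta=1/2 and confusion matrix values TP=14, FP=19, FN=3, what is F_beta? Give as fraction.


P = TP/(TP+FP) = 14/33 = 14/33
R = TP/(TP+FN) = 14/17 = 14/17
beta^2 = 1/2^2 = 1/4
(1 + beta^2) = 5/4
Numerator = (1+beta^2)*P*R = 245/561
Denominator = beta^2*P + R = 7/66 + 14/17 = 1043/1122
F_beta = 70/149

70/149


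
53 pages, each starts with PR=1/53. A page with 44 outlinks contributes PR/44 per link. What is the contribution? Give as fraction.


Initial PR = 1/53 = 1/53
Outlinks = 44
Contribution per link = PR / outlinks
= 1/53 / 44
= 1/2332

1/2332


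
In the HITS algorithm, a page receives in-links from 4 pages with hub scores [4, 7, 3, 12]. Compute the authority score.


Authority = sum of hub scores of in-linkers
In-link 1: hub score = 4
In-link 2: hub score = 7
In-link 3: hub score = 3
In-link 4: hub score = 12
Authority = 4 + 7 + 3 + 12 = 26

26


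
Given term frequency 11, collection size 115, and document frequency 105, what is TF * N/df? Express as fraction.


TF * (N/df)
= 11 * (115/105)
= 11 * 23/21
= 253/21

253/21


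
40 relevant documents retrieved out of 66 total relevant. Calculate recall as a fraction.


Recall = retrieved_relevant / total_relevant
= 40 / 66
= 40 / (40 + 26)
= 20/33

20/33


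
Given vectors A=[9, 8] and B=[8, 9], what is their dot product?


Dot product = sum of element-wise products
A[0]*B[0] = 9*8 = 72
A[1]*B[1] = 8*9 = 72
Sum = 72 + 72 = 144

144


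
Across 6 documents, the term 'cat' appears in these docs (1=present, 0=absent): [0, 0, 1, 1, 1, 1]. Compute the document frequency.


Checking each document for 'cat':
Doc 1: absent
Doc 2: absent
Doc 3: present
Doc 4: present
Doc 5: present
Doc 6: present
df = sum of presences = 0 + 0 + 1 + 1 + 1 + 1 = 4

4


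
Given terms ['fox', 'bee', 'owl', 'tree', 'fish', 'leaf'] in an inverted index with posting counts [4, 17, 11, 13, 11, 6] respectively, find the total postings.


Summing posting list sizes:
'fox': 4 postings
'bee': 17 postings
'owl': 11 postings
'tree': 13 postings
'fish': 11 postings
'leaf': 6 postings
Total = 4 + 17 + 11 + 13 + 11 + 6 = 62

62


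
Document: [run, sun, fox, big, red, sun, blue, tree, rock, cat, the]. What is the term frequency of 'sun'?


Document has 11 words
Scanning for 'sun':
Found at positions: [1, 5]
Count = 2

2


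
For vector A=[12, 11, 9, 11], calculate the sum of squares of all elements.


|A|^2 = sum of squared components
A[0]^2 = 12^2 = 144
A[1]^2 = 11^2 = 121
A[2]^2 = 9^2 = 81
A[3]^2 = 11^2 = 121
Sum = 144 + 121 + 81 + 121 = 467

467


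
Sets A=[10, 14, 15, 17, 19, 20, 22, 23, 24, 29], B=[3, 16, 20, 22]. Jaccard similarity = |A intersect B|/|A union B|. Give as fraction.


A intersect B = [20, 22]
|A intersect B| = 2
A union B = [3, 10, 14, 15, 16, 17, 19, 20, 22, 23, 24, 29]
|A union B| = 12
Jaccard = 2/12 = 1/6

1/6


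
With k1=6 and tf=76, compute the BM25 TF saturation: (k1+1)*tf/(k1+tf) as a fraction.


BM25 TF component = (k1+1)*tf / (k1+tf)
k1 = 6, tf = 76
Numerator = (6+1)*76 = 532
Denominator = 6 + 76 = 82
= 532/82 = 266/41

266/41


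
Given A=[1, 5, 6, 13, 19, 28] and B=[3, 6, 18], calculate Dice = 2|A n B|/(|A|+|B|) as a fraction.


A intersect B = [6]
|A intersect B| = 1
|A| = 6, |B| = 3
Dice = 2*1 / (6+3)
= 2 / 9 = 2/9

2/9


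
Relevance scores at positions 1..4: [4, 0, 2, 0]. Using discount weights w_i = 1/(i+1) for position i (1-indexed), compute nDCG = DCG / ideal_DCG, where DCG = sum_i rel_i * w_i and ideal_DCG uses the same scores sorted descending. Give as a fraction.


Position discount weights w_i = 1/(i+1) for i=1..4:
Weights = [1/2, 1/3, 1/4, 1/5]
Actual relevance: [4, 0, 2, 0]
DCG = 4/2 + 0/3 + 2/4 + 0/5 = 5/2
Ideal relevance (sorted desc): [4, 2, 0, 0]
Ideal DCG = 4/2 + 2/3 + 0/4 + 0/5 = 8/3
nDCG = DCG / ideal_DCG = 5/2 / 8/3 = 15/16

15/16


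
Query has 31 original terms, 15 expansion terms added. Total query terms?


Original terms: 31
Expansion terms: 15
Total = 31 + 15 = 46

46


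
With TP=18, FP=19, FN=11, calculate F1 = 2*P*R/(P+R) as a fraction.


F1 = 2 * P * R / (P + R)
P = TP/(TP+FP) = 18/37 = 18/37
R = TP/(TP+FN) = 18/29 = 18/29
2 * P * R = 2 * 18/37 * 18/29 = 648/1073
P + R = 18/37 + 18/29 = 1188/1073
F1 = 648/1073 / 1188/1073 = 6/11

6/11


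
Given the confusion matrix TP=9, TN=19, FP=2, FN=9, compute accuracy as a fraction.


Accuracy = (TP + TN) / (TP + TN + FP + FN)
TP + TN = 9 + 19 = 28
Total = 9 + 19 + 2 + 9 = 39
Accuracy = 28 / 39 = 28/39

28/39


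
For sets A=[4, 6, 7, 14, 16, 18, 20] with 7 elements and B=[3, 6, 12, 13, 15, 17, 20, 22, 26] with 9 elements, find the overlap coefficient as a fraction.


A intersect B = [6, 20]
|A intersect B| = 2
min(|A|, |B|) = min(7, 9) = 7
Overlap = 2 / 7 = 2/7

2/7


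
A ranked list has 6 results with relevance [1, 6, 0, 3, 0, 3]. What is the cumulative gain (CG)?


Cumulative Gain = sum of relevance scores
Position 1: rel=1, running sum=1
Position 2: rel=6, running sum=7
Position 3: rel=0, running sum=7
Position 4: rel=3, running sum=10
Position 5: rel=0, running sum=10
Position 6: rel=3, running sum=13
CG = 13

13


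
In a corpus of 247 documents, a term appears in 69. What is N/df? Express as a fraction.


IDF ratio = N / df
= 247 / 69
= 247/69

247/69


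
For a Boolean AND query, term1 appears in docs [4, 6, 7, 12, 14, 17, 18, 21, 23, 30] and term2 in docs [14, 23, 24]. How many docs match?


Boolean AND: find intersection of posting lists
term1 docs: [4, 6, 7, 12, 14, 17, 18, 21, 23, 30]
term2 docs: [14, 23, 24]
Intersection: [14, 23]
|intersection| = 2

2


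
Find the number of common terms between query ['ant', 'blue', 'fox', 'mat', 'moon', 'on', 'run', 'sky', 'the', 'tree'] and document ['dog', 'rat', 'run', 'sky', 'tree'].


Query terms: ['ant', 'blue', 'fox', 'mat', 'moon', 'on', 'run', 'sky', 'the', 'tree']
Document terms: ['dog', 'rat', 'run', 'sky', 'tree']
Common terms: ['run', 'sky', 'tree']
Overlap count = 3

3


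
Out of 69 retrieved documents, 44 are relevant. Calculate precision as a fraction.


Precision = relevant_retrieved / total_retrieved
= 44 / 69
= 44 / (44 + 25)
= 44/69

44/69


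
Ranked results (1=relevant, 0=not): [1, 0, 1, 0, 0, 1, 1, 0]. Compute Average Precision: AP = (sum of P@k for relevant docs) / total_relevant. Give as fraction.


Computing P@k for each relevant position:
Position 1: relevant, P@1 = 1/1 = 1
Position 2: not relevant
Position 3: relevant, P@3 = 2/3 = 2/3
Position 4: not relevant
Position 5: not relevant
Position 6: relevant, P@6 = 3/6 = 1/2
Position 7: relevant, P@7 = 4/7 = 4/7
Position 8: not relevant
Sum of P@k = 1 + 2/3 + 1/2 + 4/7 = 115/42
AP = 115/42 / 4 = 115/168

115/168


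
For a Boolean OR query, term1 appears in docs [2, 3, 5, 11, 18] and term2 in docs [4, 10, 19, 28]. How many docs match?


Boolean OR: find union of posting lists
term1 docs: [2, 3, 5, 11, 18]
term2 docs: [4, 10, 19, 28]
Union: [2, 3, 4, 5, 10, 11, 18, 19, 28]
|union| = 9

9


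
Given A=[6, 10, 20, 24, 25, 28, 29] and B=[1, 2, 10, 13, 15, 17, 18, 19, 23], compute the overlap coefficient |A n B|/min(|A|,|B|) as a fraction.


A intersect B = [10]
|A intersect B| = 1
min(|A|, |B|) = min(7, 9) = 7
Overlap = 1 / 7 = 1/7

1/7


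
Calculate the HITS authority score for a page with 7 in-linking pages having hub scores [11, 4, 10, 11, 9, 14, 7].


Authority = sum of hub scores of in-linkers
In-link 1: hub score = 11
In-link 2: hub score = 4
In-link 3: hub score = 10
In-link 4: hub score = 11
In-link 5: hub score = 9
In-link 6: hub score = 14
In-link 7: hub score = 7
Authority = 11 + 4 + 10 + 11 + 9 + 14 + 7 = 66

66


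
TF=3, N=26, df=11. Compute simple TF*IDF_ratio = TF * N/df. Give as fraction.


TF * (N/df)
= 3 * (26/11)
= 3 * 26/11
= 78/11

78/11


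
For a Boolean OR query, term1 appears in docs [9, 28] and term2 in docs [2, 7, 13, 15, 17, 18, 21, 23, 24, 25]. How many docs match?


Boolean OR: find union of posting lists
term1 docs: [9, 28]
term2 docs: [2, 7, 13, 15, 17, 18, 21, 23, 24, 25]
Union: [2, 7, 9, 13, 15, 17, 18, 21, 23, 24, 25, 28]
|union| = 12

12


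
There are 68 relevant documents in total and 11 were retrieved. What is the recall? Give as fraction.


Recall = retrieved_relevant / total_relevant
= 11 / 68
= 11 / (11 + 57)
= 11/68

11/68


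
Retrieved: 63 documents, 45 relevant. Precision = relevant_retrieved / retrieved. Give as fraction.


Precision = relevant_retrieved / total_retrieved
= 45 / 63
= 45 / (45 + 18)
= 5/7

5/7


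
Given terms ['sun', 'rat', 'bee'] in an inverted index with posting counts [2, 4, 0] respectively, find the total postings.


Summing posting list sizes:
'sun': 2 postings
'rat': 4 postings
'bee': 0 postings
Total = 2 + 4 + 0 = 6

6


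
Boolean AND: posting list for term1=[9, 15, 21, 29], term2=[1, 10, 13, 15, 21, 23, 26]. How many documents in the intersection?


Boolean AND: find intersection of posting lists
term1 docs: [9, 15, 21, 29]
term2 docs: [1, 10, 13, 15, 21, 23, 26]
Intersection: [15, 21]
|intersection| = 2

2


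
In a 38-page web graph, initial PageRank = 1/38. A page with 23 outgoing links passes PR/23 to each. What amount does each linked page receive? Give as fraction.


Initial PR = 1/38 = 1/38
Outlinks = 23
Contribution per link = PR / outlinks
= 1/38 / 23
= 1/874

1/874


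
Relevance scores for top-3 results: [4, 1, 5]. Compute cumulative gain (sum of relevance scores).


Cumulative Gain = sum of relevance scores
Position 1: rel=4, running sum=4
Position 2: rel=1, running sum=5
Position 3: rel=5, running sum=10
CG = 10

10


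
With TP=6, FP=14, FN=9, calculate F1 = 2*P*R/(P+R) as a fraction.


F1 = 2 * P * R / (P + R)
P = TP/(TP+FP) = 6/20 = 3/10
R = TP/(TP+FN) = 6/15 = 2/5
2 * P * R = 2 * 3/10 * 2/5 = 6/25
P + R = 3/10 + 2/5 = 7/10
F1 = 6/25 / 7/10 = 12/35

12/35


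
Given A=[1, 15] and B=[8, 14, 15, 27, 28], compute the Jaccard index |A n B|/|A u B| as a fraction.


A intersect B = [15]
|A intersect B| = 1
A union B = [1, 8, 14, 15, 27, 28]
|A union B| = 6
Jaccard = 1/6 = 1/6

1/6


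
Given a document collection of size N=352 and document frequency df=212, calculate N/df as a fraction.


IDF ratio = N / df
= 352 / 212
= 88/53

88/53


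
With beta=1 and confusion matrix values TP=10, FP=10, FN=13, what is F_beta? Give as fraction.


P = TP/(TP+FP) = 10/20 = 1/2
R = TP/(TP+FN) = 10/23 = 10/23
beta^2 = 1^2 = 1
(1 + beta^2) = 2
Numerator = (1+beta^2)*P*R = 10/23
Denominator = beta^2*P + R = 1/2 + 10/23 = 43/46
F_beta = 20/43

20/43


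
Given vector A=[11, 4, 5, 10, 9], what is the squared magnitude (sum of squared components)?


|A|^2 = sum of squared components
A[0]^2 = 11^2 = 121
A[1]^2 = 4^2 = 16
A[2]^2 = 5^2 = 25
A[3]^2 = 10^2 = 100
A[4]^2 = 9^2 = 81
Sum = 121 + 16 + 25 + 100 + 81 = 343

343


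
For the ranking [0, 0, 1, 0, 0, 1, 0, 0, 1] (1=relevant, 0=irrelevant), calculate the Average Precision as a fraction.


Computing P@k for each relevant position:
Position 1: not relevant
Position 2: not relevant
Position 3: relevant, P@3 = 1/3 = 1/3
Position 4: not relevant
Position 5: not relevant
Position 6: relevant, P@6 = 2/6 = 1/3
Position 7: not relevant
Position 8: not relevant
Position 9: relevant, P@9 = 3/9 = 1/3
Sum of P@k = 1/3 + 1/3 + 1/3 = 1
AP = 1 / 3 = 1/3

1/3


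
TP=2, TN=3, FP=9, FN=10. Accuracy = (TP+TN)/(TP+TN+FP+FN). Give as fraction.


Accuracy = (TP + TN) / (TP + TN + FP + FN)
TP + TN = 2 + 3 = 5
Total = 2 + 3 + 9 + 10 = 24
Accuracy = 5 / 24 = 5/24

5/24


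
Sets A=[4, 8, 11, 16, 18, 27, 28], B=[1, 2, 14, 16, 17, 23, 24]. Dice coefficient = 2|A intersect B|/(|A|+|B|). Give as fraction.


A intersect B = [16]
|A intersect B| = 1
|A| = 7, |B| = 7
Dice = 2*1 / (7+7)
= 2 / 14 = 1/7

1/7


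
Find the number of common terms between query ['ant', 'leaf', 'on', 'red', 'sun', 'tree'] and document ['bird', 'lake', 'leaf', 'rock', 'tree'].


Query terms: ['ant', 'leaf', 'on', 'red', 'sun', 'tree']
Document terms: ['bird', 'lake', 'leaf', 'rock', 'tree']
Common terms: ['leaf', 'tree']
Overlap count = 2

2


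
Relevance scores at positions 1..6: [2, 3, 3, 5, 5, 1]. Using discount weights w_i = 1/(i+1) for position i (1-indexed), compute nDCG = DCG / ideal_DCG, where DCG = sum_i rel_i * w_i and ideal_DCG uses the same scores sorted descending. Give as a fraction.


Position discount weights w_i = 1/(i+1) for i=1..6:
Weights = [1/2, 1/3, 1/4, 1/5, 1/6, 1/7]
Actual relevance: [2, 3, 3, 5, 5, 1]
DCG = 2/2 + 3/3 + 3/4 + 5/5 + 5/6 + 1/7 = 397/84
Ideal relevance (sorted desc): [5, 5, 3, 3, 2, 1]
Ideal DCG = 5/2 + 5/3 + 3/4 + 3/5 + 2/6 + 1/7 = 839/140
nDCG = DCG / ideal_DCG = 397/84 / 839/140 = 1985/2517

1985/2517


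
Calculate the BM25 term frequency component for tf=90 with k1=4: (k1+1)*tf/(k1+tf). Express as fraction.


BM25 TF component = (k1+1)*tf / (k1+tf)
k1 = 4, tf = 90
Numerator = (4+1)*90 = 450
Denominator = 4 + 90 = 94
= 450/94 = 225/47

225/47


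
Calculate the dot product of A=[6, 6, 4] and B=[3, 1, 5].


Dot product = sum of element-wise products
A[0]*B[0] = 6*3 = 18
A[1]*B[1] = 6*1 = 6
A[2]*B[2] = 4*5 = 20
Sum = 18 + 6 + 20 = 44

44


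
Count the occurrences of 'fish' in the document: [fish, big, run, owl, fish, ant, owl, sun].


Document has 8 words
Scanning for 'fish':
Found at positions: [0, 4]
Count = 2

2


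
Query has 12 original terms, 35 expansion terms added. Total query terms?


Original terms: 12
Expansion terms: 35
Total = 12 + 35 = 47

47


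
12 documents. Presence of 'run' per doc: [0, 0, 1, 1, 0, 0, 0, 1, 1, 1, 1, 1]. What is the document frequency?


Checking each document for 'run':
Doc 1: absent
Doc 2: absent
Doc 3: present
Doc 4: present
Doc 5: absent
Doc 6: absent
Doc 7: absent
Doc 8: present
Doc 9: present
Doc 10: present
Doc 11: present
Doc 12: present
df = sum of presences = 0 + 0 + 1 + 1 + 0 + 0 + 0 + 1 + 1 + 1 + 1 + 1 = 7

7


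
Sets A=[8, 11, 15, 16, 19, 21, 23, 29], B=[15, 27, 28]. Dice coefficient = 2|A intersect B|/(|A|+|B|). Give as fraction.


A intersect B = [15]
|A intersect B| = 1
|A| = 8, |B| = 3
Dice = 2*1 / (8+3)
= 2 / 11 = 2/11

2/11


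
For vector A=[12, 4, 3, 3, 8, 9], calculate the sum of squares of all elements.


|A|^2 = sum of squared components
A[0]^2 = 12^2 = 144
A[1]^2 = 4^2 = 16
A[2]^2 = 3^2 = 9
A[3]^2 = 3^2 = 9
A[4]^2 = 8^2 = 64
A[5]^2 = 9^2 = 81
Sum = 144 + 16 + 9 + 9 + 64 + 81 = 323

323


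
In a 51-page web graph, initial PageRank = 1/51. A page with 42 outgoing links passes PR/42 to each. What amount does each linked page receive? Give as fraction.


Initial PR = 1/51 = 1/51
Outlinks = 42
Contribution per link = PR / outlinks
= 1/51 / 42
= 1/2142

1/2142


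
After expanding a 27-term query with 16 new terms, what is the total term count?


Original terms: 27
Expansion terms: 16
Total = 27 + 16 = 43

43


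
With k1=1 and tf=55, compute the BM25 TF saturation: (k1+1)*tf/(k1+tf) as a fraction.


BM25 TF component = (k1+1)*tf / (k1+tf)
k1 = 1, tf = 55
Numerator = (1+1)*55 = 110
Denominator = 1 + 55 = 56
= 110/56 = 55/28

55/28


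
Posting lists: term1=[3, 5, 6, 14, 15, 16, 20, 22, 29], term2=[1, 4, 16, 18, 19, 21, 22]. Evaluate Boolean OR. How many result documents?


Boolean OR: find union of posting lists
term1 docs: [3, 5, 6, 14, 15, 16, 20, 22, 29]
term2 docs: [1, 4, 16, 18, 19, 21, 22]
Union: [1, 3, 4, 5, 6, 14, 15, 16, 18, 19, 20, 21, 22, 29]
|union| = 14

14


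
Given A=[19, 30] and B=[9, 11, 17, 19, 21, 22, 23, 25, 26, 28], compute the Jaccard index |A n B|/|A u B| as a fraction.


A intersect B = [19]
|A intersect B| = 1
A union B = [9, 11, 17, 19, 21, 22, 23, 25, 26, 28, 30]
|A union B| = 11
Jaccard = 1/11 = 1/11

1/11


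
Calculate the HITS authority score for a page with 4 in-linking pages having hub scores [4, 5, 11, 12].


Authority = sum of hub scores of in-linkers
In-link 1: hub score = 4
In-link 2: hub score = 5
In-link 3: hub score = 11
In-link 4: hub score = 12
Authority = 4 + 5 + 11 + 12 = 32

32


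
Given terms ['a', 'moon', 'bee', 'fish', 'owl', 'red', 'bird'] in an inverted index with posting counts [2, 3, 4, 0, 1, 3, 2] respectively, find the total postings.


Summing posting list sizes:
'a': 2 postings
'moon': 3 postings
'bee': 4 postings
'fish': 0 postings
'owl': 1 postings
'red': 3 postings
'bird': 2 postings
Total = 2 + 3 + 4 + 0 + 1 + 3 + 2 = 15

15


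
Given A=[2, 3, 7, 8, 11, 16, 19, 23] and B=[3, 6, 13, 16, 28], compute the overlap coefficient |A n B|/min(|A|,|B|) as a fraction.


A intersect B = [3, 16]
|A intersect B| = 2
min(|A|, |B|) = min(8, 5) = 5
Overlap = 2 / 5 = 2/5

2/5


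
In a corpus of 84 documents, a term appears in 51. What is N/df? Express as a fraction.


IDF ratio = N / df
= 84 / 51
= 28/17

28/17


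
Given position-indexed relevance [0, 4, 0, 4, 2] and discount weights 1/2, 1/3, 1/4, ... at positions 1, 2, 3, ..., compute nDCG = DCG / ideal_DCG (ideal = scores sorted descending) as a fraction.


Position discount weights w_i = 1/(i+1) for i=1..5:
Weights = [1/2, 1/3, 1/4, 1/5, 1/6]
Actual relevance: [0, 4, 0, 4, 2]
DCG = 0/2 + 4/3 + 0/4 + 4/5 + 2/6 = 37/15
Ideal relevance (sorted desc): [4, 4, 2, 0, 0]
Ideal DCG = 4/2 + 4/3 + 2/4 + 0/5 + 0/6 = 23/6
nDCG = DCG / ideal_DCG = 37/15 / 23/6 = 74/115

74/115


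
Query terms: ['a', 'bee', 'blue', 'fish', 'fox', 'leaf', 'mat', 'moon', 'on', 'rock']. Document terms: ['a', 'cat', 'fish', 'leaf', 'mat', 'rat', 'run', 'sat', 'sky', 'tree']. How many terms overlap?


Query terms: ['a', 'bee', 'blue', 'fish', 'fox', 'leaf', 'mat', 'moon', 'on', 'rock']
Document terms: ['a', 'cat', 'fish', 'leaf', 'mat', 'rat', 'run', 'sat', 'sky', 'tree']
Common terms: ['a', 'fish', 'leaf', 'mat']
Overlap count = 4

4


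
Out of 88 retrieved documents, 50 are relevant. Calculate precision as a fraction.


Precision = relevant_retrieved / total_retrieved
= 50 / 88
= 50 / (50 + 38)
= 25/44

25/44


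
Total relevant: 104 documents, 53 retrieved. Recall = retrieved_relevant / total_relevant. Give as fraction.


Recall = retrieved_relevant / total_relevant
= 53 / 104
= 53 / (53 + 51)
= 53/104

53/104


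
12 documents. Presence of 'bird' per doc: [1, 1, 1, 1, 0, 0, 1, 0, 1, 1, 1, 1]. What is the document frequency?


Checking each document for 'bird':
Doc 1: present
Doc 2: present
Doc 3: present
Doc 4: present
Doc 5: absent
Doc 6: absent
Doc 7: present
Doc 8: absent
Doc 9: present
Doc 10: present
Doc 11: present
Doc 12: present
df = sum of presences = 1 + 1 + 1 + 1 + 0 + 0 + 1 + 0 + 1 + 1 + 1 + 1 = 9

9


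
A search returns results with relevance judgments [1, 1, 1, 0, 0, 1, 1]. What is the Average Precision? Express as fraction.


Computing P@k for each relevant position:
Position 1: relevant, P@1 = 1/1 = 1
Position 2: relevant, P@2 = 2/2 = 1
Position 3: relevant, P@3 = 3/3 = 1
Position 4: not relevant
Position 5: not relevant
Position 6: relevant, P@6 = 4/6 = 2/3
Position 7: relevant, P@7 = 5/7 = 5/7
Sum of P@k = 1 + 1 + 1 + 2/3 + 5/7 = 92/21
AP = 92/21 / 5 = 92/105

92/105


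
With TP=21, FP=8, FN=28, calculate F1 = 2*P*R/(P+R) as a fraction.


F1 = 2 * P * R / (P + R)
P = TP/(TP+FP) = 21/29 = 21/29
R = TP/(TP+FN) = 21/49 = 3/7
2 * P * R = 2 * 21/29 * 3/7 = 18/29
P + R = 21/29 + 3/7 = 234/203
F1 = 18/29 / 234/203 = 7/13

7/13


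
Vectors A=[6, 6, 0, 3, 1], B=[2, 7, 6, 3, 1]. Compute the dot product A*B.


Dot product = sum of element-wise products
A[0]*B[0] = 6*2 = 12
A[1]*B[1] = 6*7 = 42
A[2]*B[2] = 0*6 = 0
A[3]*B[3] = 3*3 = 9
A[4]*B[4] = 1*1 = 1
Sum = 12 + 42 + 0 + 9 + 1 = 64

64


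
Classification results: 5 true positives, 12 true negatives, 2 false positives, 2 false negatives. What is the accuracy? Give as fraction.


Accuracy = (TP + TN) / (TP + TN + FP + FN)
TP + TN = 5 + 12 = 17
Total = 5 + 12 + 2 + 2 = 21
Accuracy = 17 / 21 = 17/21

17/21


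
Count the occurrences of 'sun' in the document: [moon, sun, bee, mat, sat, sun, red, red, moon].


Document has 9 words
Scanning for 'sun':
Found at positions: [1, 5]
Count = 2

2


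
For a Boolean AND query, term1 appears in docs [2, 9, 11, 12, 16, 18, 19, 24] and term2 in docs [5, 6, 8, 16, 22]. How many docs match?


Boolean AND: find intersection of posting lists
term1 docs: [2, 9, 11, 12, 16, 18, 19, 24]
term2 docs: [5, 6, 8, 16, 22]
Intersection: [16]
|intersection| = 1

1


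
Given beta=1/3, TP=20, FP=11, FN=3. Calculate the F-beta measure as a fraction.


P = TP/(TP+FP) = 20/31 = 20/31
R = TP/(TP+FN) = 20/23 = 20/23
beta^2 = 1/3^2 = 1/9
(1 + beta^2) = 10/9
Numerator = (1+beta^2)*P*R = 4000/6417
Denominator = beta^2*P + R = 20/279 + 20/23 = 6040/6417
F_beta = 100/151

100/151


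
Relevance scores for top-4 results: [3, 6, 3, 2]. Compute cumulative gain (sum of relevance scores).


Cumulative Gain = sum of relevance scores
Position 1: rel=3, running sum=3
Position 2: rel=6, running sum=9
Position 3: rel=3, running sum=12
Position 4: rel=2, running sum=14
CG = 14

14


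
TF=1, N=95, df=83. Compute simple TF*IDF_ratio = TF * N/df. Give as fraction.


TF * (N/df)
= 1 * (95/83)
= 1 * 95/83
= 95/83

95/83


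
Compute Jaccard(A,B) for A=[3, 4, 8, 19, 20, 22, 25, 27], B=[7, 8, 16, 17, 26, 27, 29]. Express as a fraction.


A intersect B = [8, 27]
|A intersect B| = 2
A union B = [3, 4, 7, 8, 16, 17, 19, 20, 22, 25, 26, 27, 29]
|A union B| = 13
Jaccard = 2/13 = 2/13

2/13


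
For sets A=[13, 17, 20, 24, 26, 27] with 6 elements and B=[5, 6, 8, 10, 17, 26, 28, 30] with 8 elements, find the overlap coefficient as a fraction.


A intersect B = [17, 26]
|A intersect B| = 2
min(|A|, |B|) = min(6, 8) = 6
Overlap = 2 / 6 = 1/3

1/3


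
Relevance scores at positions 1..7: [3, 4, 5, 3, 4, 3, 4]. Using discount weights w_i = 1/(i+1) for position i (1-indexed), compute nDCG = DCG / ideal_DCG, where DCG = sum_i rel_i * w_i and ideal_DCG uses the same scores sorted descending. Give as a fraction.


Position discount weights w_i = 1/(i+1) for i=1..7:
Weights = [1/2, 1/3, 1/4, 1/5, 1/6, 1/7, 1/8]
Actual relevance: [3, 4, 5, 3, 4, 3, 4]
DCG = 3/2 + 4/3 + 5/4 + 3/5 + 4/6 + 3/7 + 4/8 = 879/140
Ideal relevance (sorted desc): [5, 4, 4, 4, 3, 3, 3]
Ideal DCG = 5/2 + 4/3 + 4/4 + 4/5 + 3/6 + 3/7 + 3/8 = 5827/840
nDCG = DCG / ideal_DCG = 879/140 / 5827/840 = 5274/5827

5274/5827


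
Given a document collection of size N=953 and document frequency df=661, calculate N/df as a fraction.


IDF ratio = N / df
= 953 / 661
= 953/661

953/661


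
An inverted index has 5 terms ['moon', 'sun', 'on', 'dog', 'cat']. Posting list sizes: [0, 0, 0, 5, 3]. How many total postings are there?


Summing posting list sizes:
'moon': 0 postings
'sun': 0 postings
'on': 0 postings
'dog': 5 postings
'cat': 3 postings
Total = 0 + 0 + 0 + 5 + 3 = 8

8


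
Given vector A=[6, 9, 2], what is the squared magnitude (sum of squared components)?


|A|^2 = sum of squared components
A[0]^2 = 6^2 = 36
A[1]^2 = 9^2 = 81
A[2]^2 = 2^2 = 4
Sum = 36 + 81 + 4 = 121

121


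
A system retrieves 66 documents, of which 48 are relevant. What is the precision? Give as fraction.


Precision = relevant_retrieved / total_retrieved
= 48 / 66
= 48 / (48 + 18)
= 8/11

8/11


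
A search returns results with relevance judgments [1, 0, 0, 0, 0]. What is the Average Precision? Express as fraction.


Computing P@k for each relevant position:
Position 1: relevant, P@1 = 1/1 = 1
Position 2: not relevant
Position 3: not relevant
Position 4: not relevant
Position 5: not relevant
Sum of P@k = 1 = 1
AP = 1 / 1 = 1

1


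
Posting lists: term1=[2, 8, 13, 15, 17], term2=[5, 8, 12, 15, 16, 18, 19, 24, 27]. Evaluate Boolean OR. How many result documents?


Boolean OR: find union of posting lists
term1 docs: [2, 8, 13, 15, 17]
term2 docs: [5, 8, 12, 15, 16, 18, 19, 24, 27]
Union: [2, 5, 8, 12, 13, 15, 16, 17, 18, 19, 24, 27]
|union| = 12

12


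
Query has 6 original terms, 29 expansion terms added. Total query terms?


Original terms: 6
Expansion terms: 29
Total = 6 + 29 = 35

35


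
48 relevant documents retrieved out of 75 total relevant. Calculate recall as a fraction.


Recall = retrieved_relevant / total_relevant
= 48 / 75
= 48 / (48 + 27)
= 16/25

16/25


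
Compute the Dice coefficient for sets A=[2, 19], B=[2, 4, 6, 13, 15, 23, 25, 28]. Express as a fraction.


A intersect B = [2]
|A intersect B| = 1
|A| = 2, |B| = 8
Dice = 2*1 / (2+8)
= 2 / 10 = 1/5

1/5


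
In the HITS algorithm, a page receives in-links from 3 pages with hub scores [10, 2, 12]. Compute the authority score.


Authority = sum of hub scores of in-linkers
In-link 1: hub score = 10
In-link 2: hub score = 2
In-link 3: hub score = 12
Authority = 10 + 2 + 12 = 24

24


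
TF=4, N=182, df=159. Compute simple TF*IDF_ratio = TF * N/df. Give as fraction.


TF * (N/df)
= 4 * (182/159)
= 4 * 182/159
= 728/159

728/159


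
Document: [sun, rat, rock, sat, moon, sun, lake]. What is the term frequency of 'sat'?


Document has 7 words
Scanning for 'sat':
Found at positions: [3]
Count = 1

1


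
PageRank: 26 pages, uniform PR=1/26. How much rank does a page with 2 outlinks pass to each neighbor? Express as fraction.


Initial PR = 1/26 = 1/26
Outlinks = 2
Contribution per link = PR / outlinks
= 1/26 / 2
= 1/52

1/52


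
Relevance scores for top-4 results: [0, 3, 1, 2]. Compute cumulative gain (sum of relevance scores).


Cumulative Gain = sum of relevance scores
Position 1: rel=0, running sum=0
Position 2: rel=3, running sum=3
Position 3: rel=1, running sum=4
Position 4: rel=2, running sum=6
CG = 6

6


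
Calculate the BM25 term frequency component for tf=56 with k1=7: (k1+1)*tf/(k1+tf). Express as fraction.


BM25 TF component = (k1+1)*tf / (k1+tf)
k1 = 7, tf = 56
Numerator = (7+1)*56 = 448
Denominator = 7 + 56 = 63
= 448/63 = 64/9

64/9


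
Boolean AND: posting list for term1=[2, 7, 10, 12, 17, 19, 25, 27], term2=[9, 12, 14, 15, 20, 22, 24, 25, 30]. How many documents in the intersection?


Boolean AND: find intersection of posting lists
term1 docs: [2, 7, 10, 12, 17, 19, 25, 27]
term2 docs: [9, 12, 14, 15, 20, 22, 24, 25, 30]
Intersection: [12, 25]
|intersection| = 2

2


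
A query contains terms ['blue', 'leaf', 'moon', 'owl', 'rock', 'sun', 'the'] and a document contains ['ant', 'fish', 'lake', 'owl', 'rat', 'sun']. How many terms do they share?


Query terms: ['blue', 'leaf', 'moon', 'owl', 'rock', 'sun', 'the']
Document terms: ['ant', 'fish', 'lake', 'owl', 'rat', 'sun']
Common terms: ['owl', 'sun']
Overlap count = 2

2


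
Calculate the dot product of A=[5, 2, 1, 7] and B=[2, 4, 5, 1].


Dot product = sum of element-wise products
A[0]*B[0] = 5*2 = 10
A[1]*B[1] = 2*4 = 8
A[2]*B[2] = 1*5 = 5
A[3]*B[3] = 7*1 = 7
Sum = 10 + 8 + 5 + 7 = 30

30


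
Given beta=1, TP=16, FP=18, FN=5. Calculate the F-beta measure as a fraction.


P = TP/(TP+FP) = 16/34 = 8/17
R = TP/(TP+FN) = 16/21 = 16/21
beta^2 = 1^2 = 1
(1 + beta^2) = 2
Numerator = (1+beta^2)*P*R = 256/357
Denominator = beta^2*P + R = 8/17 + 16/21 = 440/357
F_beta = 32/55

32/55


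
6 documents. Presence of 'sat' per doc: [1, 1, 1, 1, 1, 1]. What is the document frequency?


Checking each document for 'sat':
Doc 1: present
Doc 2: present
Doc 3: present
Doc 4: present
Doc 5: present
Doc 6: present
df = sum of presences = 1 + 1 + 1 + 1 + 1 + 1 = 6

6


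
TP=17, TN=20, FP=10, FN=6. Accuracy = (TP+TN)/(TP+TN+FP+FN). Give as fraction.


Accuracy = (TP + TN) / (TP + TN + FP + FN)
TP + TN = 17 + 20 = 37
Total = 17 + 20 + 10 + 6 = 53
Accuracy = 37 / 53 = 37/53

37/53


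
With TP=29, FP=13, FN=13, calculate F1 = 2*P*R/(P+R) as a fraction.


F1 = 2 * P * R / (P + R)
P = TP/(TP+FP) = 29/42 = 29/42
R = TP/(TP+FN) = 29/42 = 29/42
2 * P * R = 2 * 29/42 * 29/42 = 841/882
P + R = 29/42 + 29/42 = 29/21
F1 = 841/882 / 29/21 = 29/42

29/42


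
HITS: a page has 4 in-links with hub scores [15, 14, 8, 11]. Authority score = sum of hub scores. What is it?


Authority = sum of hub scores of in-linkers
In-link 1: hub score = 15
In-link 2: hub score = 14
In-link 3: hub score = 8
In-link 4: hub score = 11
Authority = 15 + 14 + 8 + 11 = 48

48


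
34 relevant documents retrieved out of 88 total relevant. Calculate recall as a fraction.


Recall = retrieved_relevant / total_relevant
= 34 / 88
= 34 / (34 + 54)
= 17/44

17/44


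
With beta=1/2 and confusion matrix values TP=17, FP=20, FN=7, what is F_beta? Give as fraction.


P = TP/(TP+FP) = 17/37 = 17/37
R = TP/(TP+FN) = 17/24 = 17/24
beta^2 = 1/2^2 = 1/4
(1 + beta^2) = 5/4
Numerator = (1+beta^2)*P*R = 1445/3552
Denominator = beta^2*P + R = 17/148 + 17/24 = 731/888
F_beta = 85/172

85/172


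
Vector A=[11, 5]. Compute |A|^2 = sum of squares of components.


|A|^2 = sum of squared components
A[0]^2 = 11^2 = 121
A[1]^2 = 5^2 = 25
Sum = 121 + 25 = 146

146


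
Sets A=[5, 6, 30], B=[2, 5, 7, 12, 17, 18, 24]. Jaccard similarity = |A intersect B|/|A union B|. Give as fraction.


A intersect B = [5]
|A intersect B| = 1
A union B = [2, 5, 6, 7, 12, 17, 18, 24, 30]
|A union B| = 9
Jaccard = 1/9 = 1/9

1/9


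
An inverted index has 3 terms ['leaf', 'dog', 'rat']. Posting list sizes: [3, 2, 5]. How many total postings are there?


Summing posting list sizes:
'leaf': 3 postings
'dog': 2 postings
'rat': 5 postings
Total = 3 + 2 + 5 = 10

10


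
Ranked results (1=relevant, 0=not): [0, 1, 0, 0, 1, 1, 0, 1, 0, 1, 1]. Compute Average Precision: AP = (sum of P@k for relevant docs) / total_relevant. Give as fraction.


Computing P@k for each relevant position:
Position 1: not relevant
Position 2: relevant, P@2 = 1/2 = 1/2
Position 3: not relevant
Position 4: not relevant
Position 5: relevant, P@5 = 2/5 = 2/5
Position 6: relevant, P@6 = 3/6 = 1/2
Position 7: not relevant
Position 8: relevant, P@8 = 4/8 = 1/2
Position 9: not relevant
Position 10: relevant, P@10 = 5/10 = 1/2
Position 11: relevant, P@11 = 6/11 = 6/11
Sum of P@k = 1/2 + 2/5 + 1/2 + 1/2 + 1/2 + 6/11 = 162/55
AP = 162/55 / 6 = 27/55

27/55


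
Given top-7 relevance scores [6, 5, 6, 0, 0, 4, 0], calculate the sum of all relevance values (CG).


Cumulative Gain = sum of relevance scores
Position 1: rel=6, running sum=6
Position 2: rel=5, running sum=11
Position 3: rel=6, running sum=17
Position 4: rel=0, running sum=17
Position 5: rel=0, running sum=17
Position 6: rel=4, running sum=21
Position 7: rel=0, running sum=21
CG = 21

21


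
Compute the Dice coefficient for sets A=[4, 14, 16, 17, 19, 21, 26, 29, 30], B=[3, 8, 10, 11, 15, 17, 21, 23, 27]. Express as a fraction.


A intersect B = [17, 21]
|A intersect B| = 2
|A| = 9, |B| = 9
Dice = 2*2 / (9+9)
= 4 / 18 = 2/9

2/9


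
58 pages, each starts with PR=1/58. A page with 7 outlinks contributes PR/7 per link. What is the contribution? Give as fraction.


Initial PR = 1/58 = 1/58
Outlinks = 7
Contribution per link = PR / outlinks
= 1/58 / 7
= 1/406

1/406


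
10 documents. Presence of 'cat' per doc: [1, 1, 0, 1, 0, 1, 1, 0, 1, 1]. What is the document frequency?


Checking each document for 'cat':
Doc 1: present
Doc 2: present
Doc 3: absent
Doc 4: present
Doc 5: absent
Doc 6: present
Doc 7: present
Doc 8: absent
Doc 9: present
Doc 10: present
df = sum of presences = 1 + 1 + 0 + 1 + 0 + 1 + 1 + 0 + 1 + 1 = 7

7


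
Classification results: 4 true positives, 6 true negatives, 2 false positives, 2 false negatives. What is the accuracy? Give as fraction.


Accuracy = (TP + TN) / (TP + TN + FP + FN)
TP + TN = 4 + 6 = 10
Total = 4 + 6 + 2 + 2 = 14
Accuracy = 10 / 14 = 5/7

5/7


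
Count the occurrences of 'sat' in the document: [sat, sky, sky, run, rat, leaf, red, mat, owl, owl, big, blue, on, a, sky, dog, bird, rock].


Document has 18 words
Scanning for 'sat':
Found at positions: [0]
Count = 1

1


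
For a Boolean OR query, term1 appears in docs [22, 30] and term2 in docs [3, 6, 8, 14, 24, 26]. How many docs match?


Boolean OR: find union of posting lists
term1 docs: [22, 30]
term2 docs: [3, 6, 8, 14, 24, 26]
Union: [3, 6, 8, 14, 22, 24, 26, 30]
|union| = 8

8


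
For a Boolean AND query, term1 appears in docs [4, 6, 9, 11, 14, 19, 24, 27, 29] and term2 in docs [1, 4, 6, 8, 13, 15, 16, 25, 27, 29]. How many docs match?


Boolean AND: find intersection of posting lists
term1 docs: [4, 6, 9, 11, 14, 19, 24, 27, 29]
term2 docs: [1, 4, 6, 8, 13, 15, 16, 25, 27, 29]
Intersection: [4, 6, 27, 29]
|intersection| = 4

4


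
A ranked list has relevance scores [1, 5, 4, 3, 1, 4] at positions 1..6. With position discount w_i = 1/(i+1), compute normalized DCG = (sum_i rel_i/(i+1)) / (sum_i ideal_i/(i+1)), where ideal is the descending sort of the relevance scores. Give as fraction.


Position discount weights w_i = 1/(i+1) for i=1..6:
Weights = [1/2, 1/3, 1/4, 1/5, 1/6, 1/7]
Actual relevance: [1, 5, 4, 3, 1, 4]
DCG = 1/2 + 5/3 + 4/4 + 3/5 + 1/6 + 4/7 = 473/105
Ideal relevance (sorted desc): [5, 4, 4, 3, 1, 1]
Ideal DCG = 5/2 + 4/3 + 4/4 + 3/5 + 1/6 + 1/7 = 201/35
nDCG = DCG / ideal_DCG = 473/105 / 201/35 = 473/603

473/603


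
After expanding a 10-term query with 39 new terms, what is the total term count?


Original terms: 10
Expansion terms: 39
Total = 10 + 39 = 49

49


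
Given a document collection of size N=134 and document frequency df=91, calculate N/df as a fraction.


IDF ratio = N / df
= 134 / 91
= 134/91

134/91


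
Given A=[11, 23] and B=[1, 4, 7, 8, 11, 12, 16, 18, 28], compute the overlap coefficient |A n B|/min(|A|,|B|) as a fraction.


A intersect B = [11]
|A intersect B| = 1
min(|A|, |B|) = min(2, 9) = 2
Overlap = 1 / 2 = 1/2

1/2


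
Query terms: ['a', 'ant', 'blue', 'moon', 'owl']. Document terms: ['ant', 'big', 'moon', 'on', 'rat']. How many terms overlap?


Query terms: ['a', 'ant', 'blue', 'moon', 'owl']
Document terms: ['ant', 'big', 'moon', 'on', 'rat']
Common terms: ['ant', 'moon']
Overlap count = 2

2


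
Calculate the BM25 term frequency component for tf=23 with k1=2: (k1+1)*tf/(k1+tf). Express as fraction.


BM25 TF component = (k1+1)*tf / (k1+tf)
k1 = 2, tf = 23
Numerator = (2+1)*23 = 69
Denominator = 2 + 23 = 25
= 69/25 = 69/25

69/25


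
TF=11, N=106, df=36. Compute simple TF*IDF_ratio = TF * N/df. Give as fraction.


TF * (N/df)
= 11 * (106/36)
= 11 * 53/18
= 583/18

583/18


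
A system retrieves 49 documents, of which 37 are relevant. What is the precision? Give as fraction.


Precision = relevant_retrieved / total_retrieved
= 37 / 49
= 37 / (37 + 12)
= 37/49

37/49


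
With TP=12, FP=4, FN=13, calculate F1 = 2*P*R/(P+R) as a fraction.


F1 = 2 * P * R / (P + R)
P = TP/(TP+FP) = 12/16 = 3/4
R = TP/(TP+FN) = 12/25 = 12/25
2 * P * R = 2 * 3/4 * 12/25 = 18/25
P + R = 3/4 + 12/25 = 123/100
F1 = 18/25 / 123/100 = 24/41

24/41


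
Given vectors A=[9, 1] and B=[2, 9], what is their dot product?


Dot product = sum of element-wise products
A[0]*B[0] = 9*2 = 18
A[1]*B[1] = 1*9 = 9
Sum = 18 + 9 = 27

27


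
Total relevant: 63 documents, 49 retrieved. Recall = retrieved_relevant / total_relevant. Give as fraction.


Recall = retrieved_relevant / total_relevant
= 49 / 63
= 49 / (49 + 14)
= 7/9

7/9


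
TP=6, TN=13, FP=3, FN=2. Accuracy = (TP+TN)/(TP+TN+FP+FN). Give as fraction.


Accuracy = (TP + TN) / (TP + TN + FP + FN)
TP + TN = 6 + 13 = 19
Total = 6 + 13 + 3 + 2 = 24
Accuracy = 19 / 24 = 19/24

19/24


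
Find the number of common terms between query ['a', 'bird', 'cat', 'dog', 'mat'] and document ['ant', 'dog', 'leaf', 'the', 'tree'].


Query terms: ['a', 'bird', 'cat', 'dog', 'mat']
Document terms: ['ant', 'dog', 'leaf', 'the', 'tree']
Common terms: ['dog']
Overlap count = 1

1


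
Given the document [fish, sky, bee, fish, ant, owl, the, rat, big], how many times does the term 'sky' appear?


Document has 9 words
Scanning for 'sky':
Found at positions: [1]
Count = 1

1


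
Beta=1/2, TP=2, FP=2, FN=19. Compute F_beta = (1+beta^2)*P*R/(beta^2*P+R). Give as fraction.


P = TP/(TP+FP) = 2/4 = 1/2
R = TP/(TP+FN) = 2/21 = 2/21
beta^2 = 1/2^2 = 1/4
(1 + beta^2) = 5/4
Numerator = (1+beta^2)*P*R = 5/84
Denominator = beta^2*P + R = 1/8 + 2/21 = 37/168
F_beta = 10/37

10/37


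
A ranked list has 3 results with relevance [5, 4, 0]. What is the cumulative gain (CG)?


Cumulative Gain = sum of relevance scores
Position 1: rel=5, running sum=5
Position 2: rel=4, running sum=9
Position 3: rel=0, running sum=9
CG = 9

9


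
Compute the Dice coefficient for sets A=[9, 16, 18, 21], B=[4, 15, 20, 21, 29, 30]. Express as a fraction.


A intersect B = [21]
|A intersect B| = 1
|A| = 4, |B| = 6
Dice = 2*1 / (4+6)
= 2 / 10 = 1/5

1/5


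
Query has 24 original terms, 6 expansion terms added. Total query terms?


Original terms: 24
Expansion terms: 6
Total = 24 + 6 = 30

30


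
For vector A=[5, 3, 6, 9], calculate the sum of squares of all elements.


|A|^2 = sum of squared components
A[0]^2 = 5^2 = 25
A[1]^2 = 3^2 = 9
A[2]^2 = 6^2 = 36
A[3]^2 = 9^2 = 81
Sum = 25 + 9 + 36 + 81 = 151

151


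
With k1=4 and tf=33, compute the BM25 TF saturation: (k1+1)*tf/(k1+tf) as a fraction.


BM25 TF component = (k1+1)*tf / (k1+tf)
k1 = 4, tf = 33
Numerator = (4+1)*33 = 165
Denominator = 4 + 33 = 37
= 165/37 = 165/37

165/37


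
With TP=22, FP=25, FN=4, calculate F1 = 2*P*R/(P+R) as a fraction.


F1 = 2 * P * R / (P + R)
P = TP/(TP+FP) = 22/47 = 22/47
R = TP/(TP+FN) = 22/26 = 11/13
2 * P * R = 2 * 22/47 * 11/13 = 484/611
P + R = 22/47 + 11/13 = 803/611
F1 = 484/611 / 803/611 = 44/73

44/73


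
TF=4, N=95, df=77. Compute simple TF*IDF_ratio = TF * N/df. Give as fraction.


TF * (N/df)
= 4 * (95/77)
= 4 * 95/77
= 380/77

380/77


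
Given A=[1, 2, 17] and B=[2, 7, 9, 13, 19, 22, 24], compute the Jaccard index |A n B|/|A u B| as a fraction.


A intersect B = [2]
|A intersect B| = 1
A union B = [1, 2, 7, 9, 13, 17, 19, 22, 24]
|A union B| = 9
Jaccard = 1/9 = 1/9

1/9
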